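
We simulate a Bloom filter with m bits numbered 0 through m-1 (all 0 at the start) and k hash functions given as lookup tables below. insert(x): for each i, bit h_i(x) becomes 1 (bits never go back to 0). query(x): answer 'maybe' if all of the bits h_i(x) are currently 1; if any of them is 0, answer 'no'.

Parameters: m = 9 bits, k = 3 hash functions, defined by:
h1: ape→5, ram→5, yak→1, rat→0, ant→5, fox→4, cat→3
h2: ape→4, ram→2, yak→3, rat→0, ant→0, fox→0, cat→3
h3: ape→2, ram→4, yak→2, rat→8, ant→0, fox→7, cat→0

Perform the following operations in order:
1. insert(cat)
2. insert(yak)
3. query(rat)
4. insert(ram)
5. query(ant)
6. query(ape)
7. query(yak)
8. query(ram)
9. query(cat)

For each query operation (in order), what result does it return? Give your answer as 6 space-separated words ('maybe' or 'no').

Start: bits=000000000
Op 1: insert cat -> sets bits 0 3 -> bits=100100000
Op 2: insert yak -> sets bits 1 2 3 -> bits=111100000
Op 3: query rat -> checks bit0=1, bit8=0 (has a 0) -> no
Op 4: insert ram -> sets bits 2 4 5 -> bits=111111000
Op 5: query ant -> checks bit0=1, bit5=1 (all 1) -> maybe
Op 6: query ape -> checks bit2=1, bit4=1, bit5=1 (all 1) -> maybe
Op 7: query yak -> checks bit1=1, bit2=1, bit3=1 (all 1) -> maybe
Op 8: query ram -> checks bit2=1, bit4=1, bit5=1 (all 1) -> maybe
Op 9: query cat -> checks bit0=1, bit3=1 (all 1) -> maybe
Query results in order: no maybe maybe maybe maybe maybe

Answer: no maybe maybe maybe maybe maybe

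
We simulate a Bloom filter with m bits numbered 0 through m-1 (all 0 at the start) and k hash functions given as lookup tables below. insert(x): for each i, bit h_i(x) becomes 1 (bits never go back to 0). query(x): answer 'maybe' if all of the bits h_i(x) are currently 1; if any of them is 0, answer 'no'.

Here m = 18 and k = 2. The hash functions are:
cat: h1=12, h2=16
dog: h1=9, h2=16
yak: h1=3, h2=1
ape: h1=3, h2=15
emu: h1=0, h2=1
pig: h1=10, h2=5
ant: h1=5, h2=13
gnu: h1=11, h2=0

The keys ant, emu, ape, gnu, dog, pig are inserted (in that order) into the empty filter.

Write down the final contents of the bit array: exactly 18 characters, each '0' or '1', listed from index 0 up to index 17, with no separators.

Start: bits=000000000000000000
After insert 'ant': sets bits 5 13 -> bits=000001000000010000
After insert 'emu': sets bits 0 1 -> bits=110001000000010000
After insert 'ape': sets bits 3 15 -> bits=110101000000010100
After insert 'gnu': sets bits 0 11 -> bits=110101000001010100
After insert 'dog': sets bits 9 16 -> bits=110101000101010110
After insert 'pig': sets bits 5 10 -> bits=110101000111010110

Answer: 110101000111010110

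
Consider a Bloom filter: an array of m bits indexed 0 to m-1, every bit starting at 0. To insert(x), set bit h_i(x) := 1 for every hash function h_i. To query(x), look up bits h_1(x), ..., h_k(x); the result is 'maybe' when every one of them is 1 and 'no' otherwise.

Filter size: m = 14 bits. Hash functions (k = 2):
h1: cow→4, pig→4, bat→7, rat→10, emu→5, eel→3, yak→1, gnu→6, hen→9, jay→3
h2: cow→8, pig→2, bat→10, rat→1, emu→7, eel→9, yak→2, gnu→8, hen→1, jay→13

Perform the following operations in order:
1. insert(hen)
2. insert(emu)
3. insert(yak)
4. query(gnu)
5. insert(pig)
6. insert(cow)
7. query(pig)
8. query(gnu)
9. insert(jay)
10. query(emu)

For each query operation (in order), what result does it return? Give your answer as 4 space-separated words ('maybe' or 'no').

Start: bits=00000000000000
Op 1: insert hen -> sets bits 1 9 -> bits=01000000010000
Op 2: insert emu -> sets bits 5 7 -> bits=01000101010000
Op 3: insert yak -> sets bits 1 2 -> bits=01100101010000
Op 4: query gnu -> checks bit6=0, bit8=0 (has a 0) -> no
Op 5: insert pig -> sets bits 2 4 -> bits=01101101010000
Op 6: insert cow -> sets bits 4 8 -> bits=01101101110000
Op 7: query pig -> checks bit2=1, bit4=1 (all 1) -> maybe
Op 8: query gnu -> checks bit6=0, bit8=1 (has a 0) -> no
Op 9: insert jay -> sets bits 3 13 -> bits=01111101110001
Op 10: query emu -> checks bit5=1, bit7=1 (all 1) -> maybe
Query results in order: no maybe no maybe

Answer: no maybe no maybe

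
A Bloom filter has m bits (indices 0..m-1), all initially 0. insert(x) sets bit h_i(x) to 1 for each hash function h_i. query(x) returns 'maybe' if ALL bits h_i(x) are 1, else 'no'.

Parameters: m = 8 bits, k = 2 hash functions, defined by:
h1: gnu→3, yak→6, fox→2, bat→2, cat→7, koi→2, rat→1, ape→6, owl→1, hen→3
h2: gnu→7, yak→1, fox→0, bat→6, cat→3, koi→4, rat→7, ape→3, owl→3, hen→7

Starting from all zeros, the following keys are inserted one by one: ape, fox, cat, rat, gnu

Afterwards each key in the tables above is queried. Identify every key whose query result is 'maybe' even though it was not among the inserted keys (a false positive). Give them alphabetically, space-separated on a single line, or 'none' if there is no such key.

Answer: bat hen owl yak

Derivation:
Start: bits=00000000
After insert 'ape': sets bits 3 6 -> bits=00010010
After insert 'fox': sets bits 0 2 -> bits=10110010
After insert 'cat': sets bits 3 7 -> bits=10110011
After insert 'rat': sets bits 1 7 -> bits=11110011
After insert 'gnu': sets bits 3 7 -> bits=11110011
Not inserted: bat hen koi owl yak — query each against bits=11110011:
query bat: checks bit2=1, bit6=1 (all 1) -> maybe => FALSE POSITIVE
query hen: checks bit3=1, bit7=1 (all 1) -> maybe => FALSE POSITIVE
query koi: checks bit2=1, bit4=0 (has a 0) -> no => not a false positive
query owl: checks bit1=1, bit3=1 (all 1) -> maybe => FALSE POSITIVE
query yak: checks bit1=1, bit6=1 (all 1) -> maybe => FALSE POSITIVE
False positives (alphabetical): bat hen owl yak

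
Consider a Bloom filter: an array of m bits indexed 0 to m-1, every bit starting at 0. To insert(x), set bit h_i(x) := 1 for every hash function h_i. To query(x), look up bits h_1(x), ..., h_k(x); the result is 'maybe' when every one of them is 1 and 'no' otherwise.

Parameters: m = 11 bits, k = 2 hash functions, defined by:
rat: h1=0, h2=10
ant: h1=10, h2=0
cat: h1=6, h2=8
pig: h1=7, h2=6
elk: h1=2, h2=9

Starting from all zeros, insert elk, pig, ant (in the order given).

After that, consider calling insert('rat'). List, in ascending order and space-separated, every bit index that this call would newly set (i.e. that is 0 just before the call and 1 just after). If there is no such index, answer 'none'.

Answer: none

Derivation:
Start: bits=00000000000
After insert 'elk': sets bits 2 9 -> bits=00100000010
After insert 'pig': sets bits 6 7 -> bits=00100011010
After insert 'ant': sets bits 0 10 -> bits=10100011011
insert 'rat' would touch bits 0 10; currently bit0=1, bit10=1
Bits that are 0 among those (would change 0->1): none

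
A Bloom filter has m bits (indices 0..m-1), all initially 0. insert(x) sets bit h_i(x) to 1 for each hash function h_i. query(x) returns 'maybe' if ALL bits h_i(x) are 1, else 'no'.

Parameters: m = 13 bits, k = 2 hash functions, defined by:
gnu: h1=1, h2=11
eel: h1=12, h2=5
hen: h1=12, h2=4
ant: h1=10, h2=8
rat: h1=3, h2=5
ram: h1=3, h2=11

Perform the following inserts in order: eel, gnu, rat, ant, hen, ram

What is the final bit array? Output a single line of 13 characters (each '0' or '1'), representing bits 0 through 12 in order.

Answer: 0101110010111

Derivation:
Start: bits=0000000000000
After insert 'eel': sets bits 5 12 -> bits=0000010000001
After insert 'gnu': sets bits 1 11 -> bits=0100010000011
After insert 'rat': sets bits 3 5 -> bits=0101010000011
After insert 'ant': sets bits 8 10 -> bits=0101010010111
After insert 'hen': sets bits 4 12 -> bits=0101110010111
After insert 'ram': sets bits 3 11 -> bits=0101110010111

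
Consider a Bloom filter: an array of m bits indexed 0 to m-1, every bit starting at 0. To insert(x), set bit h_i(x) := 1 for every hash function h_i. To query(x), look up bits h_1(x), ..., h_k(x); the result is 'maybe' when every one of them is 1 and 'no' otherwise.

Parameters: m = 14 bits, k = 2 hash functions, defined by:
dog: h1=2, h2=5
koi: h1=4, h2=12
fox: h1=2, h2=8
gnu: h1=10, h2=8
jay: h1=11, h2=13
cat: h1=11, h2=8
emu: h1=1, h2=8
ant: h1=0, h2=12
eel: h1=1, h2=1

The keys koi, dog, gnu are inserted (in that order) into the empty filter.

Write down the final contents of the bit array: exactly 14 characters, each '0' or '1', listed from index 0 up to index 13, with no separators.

Answer: 00101100101010

Derivation:
Start: bits=00000000000000
After insert 'koi': sets bits 4 12 -> bits=00001000000010
After insert 'dog': sets bits 2 5 -> bits=00101100000010
After insert 'gnu': sets bits 8 10 -> bits=00101100101010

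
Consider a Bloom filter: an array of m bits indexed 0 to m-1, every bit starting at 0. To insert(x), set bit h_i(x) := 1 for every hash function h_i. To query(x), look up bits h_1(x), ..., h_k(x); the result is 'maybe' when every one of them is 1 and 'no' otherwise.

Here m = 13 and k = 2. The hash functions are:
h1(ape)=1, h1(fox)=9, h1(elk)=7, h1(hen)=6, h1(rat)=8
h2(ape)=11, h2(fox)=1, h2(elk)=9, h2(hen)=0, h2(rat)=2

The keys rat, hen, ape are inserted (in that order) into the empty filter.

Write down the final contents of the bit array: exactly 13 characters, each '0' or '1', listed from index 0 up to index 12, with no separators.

Start: bits=0000000000000
After insert 'rat': sets bits 2 8 -> bits=0010000010000
After insert 'hen': sets bits 0 6 -> bits=1010001010000
After insert 'ape': sets bits 1 11 -> bits=1110001010010

Answer: 1110001010010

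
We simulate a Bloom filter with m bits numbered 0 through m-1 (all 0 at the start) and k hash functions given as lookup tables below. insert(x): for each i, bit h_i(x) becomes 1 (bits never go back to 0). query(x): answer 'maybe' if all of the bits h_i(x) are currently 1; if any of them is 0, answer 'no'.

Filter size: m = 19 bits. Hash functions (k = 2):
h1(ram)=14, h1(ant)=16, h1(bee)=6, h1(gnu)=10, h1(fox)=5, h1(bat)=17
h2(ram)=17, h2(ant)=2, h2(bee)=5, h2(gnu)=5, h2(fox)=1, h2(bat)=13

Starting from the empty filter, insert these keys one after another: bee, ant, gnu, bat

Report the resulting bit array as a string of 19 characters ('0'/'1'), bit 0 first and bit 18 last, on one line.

Start: bits=0000000000000000000
After insert 'bee': sets bits 5 6 -> bits=0000011000000000000
After insert 'ant': sets bits 2 16 -> bits=0010011000000000100
After insert 'gnu': sets bits 5 10 -> bits=0010011000100000100
After insert 'bat': sets bits 13 17 -> bits=0010011000100100110

Answer: 0010011000100100110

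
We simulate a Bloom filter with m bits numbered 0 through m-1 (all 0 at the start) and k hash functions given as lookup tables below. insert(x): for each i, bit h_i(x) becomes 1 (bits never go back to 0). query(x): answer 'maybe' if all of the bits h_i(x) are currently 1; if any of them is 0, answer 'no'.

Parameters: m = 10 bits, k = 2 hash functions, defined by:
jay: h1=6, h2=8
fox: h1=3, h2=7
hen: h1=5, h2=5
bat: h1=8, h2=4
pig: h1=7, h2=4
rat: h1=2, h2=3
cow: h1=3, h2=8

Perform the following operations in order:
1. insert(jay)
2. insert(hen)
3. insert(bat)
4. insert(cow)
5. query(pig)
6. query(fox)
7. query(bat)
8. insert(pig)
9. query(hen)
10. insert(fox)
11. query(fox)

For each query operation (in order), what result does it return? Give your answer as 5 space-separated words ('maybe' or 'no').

Start: bits=0000000000
Op 1: insert jay -> sets bits 6 8 -> bits=0000001010
Op 2: insert hen -> sets bits 5 -> bits=0000011010
Op 3: insert bat -> sets bits 4 8 -> bits=0000111010
Op 4: insert cow -> sets bits 3 8 -> bits=0001111010
Op 5: query pig -> checks bit4=1, bit7=0 (has a 0) -> no
Op 6: query fox -> checks bit3=1, bit7=0 (has a 0) -> no
Op 7: query bat -> checks bit4=1, bit8=1 (all 1) -> maybe
Op 8: insert pig -> sets bits 4 7 -> bits=0001111110
Op 9: query hen -> checks bit5=1 (all 1) -> maybe
Op 10: insert fox -> sets bits 3 7 -> bits=0001111110
Op 11: query fox -> checks bit3=1, bit7=1 (all 1) -> maybe
Query results in order: no no maybe maybe maybe

Answer: no no maybe maybe maybe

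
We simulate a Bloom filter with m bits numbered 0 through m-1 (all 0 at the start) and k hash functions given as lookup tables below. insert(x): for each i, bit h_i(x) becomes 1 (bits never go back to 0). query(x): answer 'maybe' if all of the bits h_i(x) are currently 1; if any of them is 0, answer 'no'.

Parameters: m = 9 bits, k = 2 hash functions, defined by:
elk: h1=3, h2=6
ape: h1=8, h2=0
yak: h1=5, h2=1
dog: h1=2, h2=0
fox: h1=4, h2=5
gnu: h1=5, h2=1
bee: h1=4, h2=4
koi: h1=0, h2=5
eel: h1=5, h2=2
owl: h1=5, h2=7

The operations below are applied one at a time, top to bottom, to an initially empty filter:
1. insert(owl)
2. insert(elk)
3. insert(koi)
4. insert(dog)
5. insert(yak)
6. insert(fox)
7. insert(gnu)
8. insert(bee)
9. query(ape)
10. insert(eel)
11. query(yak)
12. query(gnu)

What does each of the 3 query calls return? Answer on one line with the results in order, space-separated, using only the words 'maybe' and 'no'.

Answer: no maybe maybe

Derivation:
Start: bits=000000000
Op 1: insert owl -> sets bits 5 7 -> bits=000001010
Op 2: insert elk -> sets bits 3 6 -> bits=000101110
Op 3: insert koi -> sets bits 0 5 -> bits=100101110
Op 4: insert dog -> sets bits 0 2 -> bits=101101110
Op 5: insert yak -> sets bits 1 5 -> bits=111101110
Op 6: insert fox -> sets bits 4 5 -> bits=111111110
Op 7: insert gnu -> sets bits 1 5 -> bits=111111110
Op 8: insert bee -> sets bits 4 -> bits=111111110
Op 9: query ape -> checks bit0=1, bit8=0 (has a 0) -> no
Op 10: insert eel -> sets bits 2 5 -> bits=111111110
Op 11: query yak -> checks bit1=1, bit5=1 (all 1) -> maybe
Op 12: query gnu -> checks bit1=1, bit5=1 (all 1) -> maybe
Query results in order: no maybe maybe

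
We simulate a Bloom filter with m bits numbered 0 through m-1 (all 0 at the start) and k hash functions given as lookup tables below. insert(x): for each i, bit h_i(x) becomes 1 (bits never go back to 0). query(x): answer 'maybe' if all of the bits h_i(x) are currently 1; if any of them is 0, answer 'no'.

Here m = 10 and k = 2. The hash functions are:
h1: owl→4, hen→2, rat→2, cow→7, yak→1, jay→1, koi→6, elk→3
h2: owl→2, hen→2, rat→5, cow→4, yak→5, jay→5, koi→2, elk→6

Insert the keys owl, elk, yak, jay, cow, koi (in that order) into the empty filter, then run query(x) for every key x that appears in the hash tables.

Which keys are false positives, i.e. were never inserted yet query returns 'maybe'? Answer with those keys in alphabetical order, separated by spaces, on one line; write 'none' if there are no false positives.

Start: bits=0000000000
After insert 'owl': sets bits 2 4 -> bits=0010100000
After insert 'elk': sets bits 3 6 -> bits=0011101000
After insert 'yak': sets bits 1 5 -> bits=0111111000
After insert 'jay': sets bits 1 5 -> bits=0111111000
After insert 'cow': sets bits 4 7 -> bits=0111111100
After insert 'koi': sets bits 2 6 -> bits=0111111100
Not inserted: hen rat — query each against bits=0111111100:
query hen: checks bit2=1 (all 1) -> maybe => FALSE POSITIVE
query rat: checks bit2=1, bit5=1 (all 1) -> maybe => FALSE POSITIVE
False positives (alphabetical): hen rat

Answer: hen rat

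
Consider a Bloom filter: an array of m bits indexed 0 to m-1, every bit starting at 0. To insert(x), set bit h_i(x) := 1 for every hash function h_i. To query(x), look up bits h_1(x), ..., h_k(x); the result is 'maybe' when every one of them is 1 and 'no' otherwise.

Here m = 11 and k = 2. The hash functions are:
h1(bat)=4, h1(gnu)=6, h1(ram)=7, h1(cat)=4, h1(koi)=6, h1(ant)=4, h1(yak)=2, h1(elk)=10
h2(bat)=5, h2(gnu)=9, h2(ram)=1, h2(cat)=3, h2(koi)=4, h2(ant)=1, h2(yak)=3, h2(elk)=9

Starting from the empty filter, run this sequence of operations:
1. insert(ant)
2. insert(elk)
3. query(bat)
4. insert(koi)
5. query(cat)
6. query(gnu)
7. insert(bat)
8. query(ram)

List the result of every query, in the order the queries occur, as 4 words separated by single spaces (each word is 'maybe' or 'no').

Start: bits=00000000000
Op 1: insert ant -> sets bits 1 4 -> bits=01001000000
Op 2: insert elk -> sets bits 9 10 -> bits=01001000011
Op 3: query bat -> checks bit4=1, bit5=0 (has a 0) -> no
Op 4: insert koi -> sets bits 4 6 -> bits=01001010011
Op 5: query cat -> checks bit3=0, bit4=1 (has a 0) -> no
Op 6: query gnu -> checks bit6=1, bit9=1 (all 1) -> maybe
Op 7: insert bat -> sets bits 4 5 -> bits=01001110011
Op 8: query ram -> checks bit1=1, bit7=0 (has a 0) -> no
Query results in order: no no maybe no

Answer: no no maybe no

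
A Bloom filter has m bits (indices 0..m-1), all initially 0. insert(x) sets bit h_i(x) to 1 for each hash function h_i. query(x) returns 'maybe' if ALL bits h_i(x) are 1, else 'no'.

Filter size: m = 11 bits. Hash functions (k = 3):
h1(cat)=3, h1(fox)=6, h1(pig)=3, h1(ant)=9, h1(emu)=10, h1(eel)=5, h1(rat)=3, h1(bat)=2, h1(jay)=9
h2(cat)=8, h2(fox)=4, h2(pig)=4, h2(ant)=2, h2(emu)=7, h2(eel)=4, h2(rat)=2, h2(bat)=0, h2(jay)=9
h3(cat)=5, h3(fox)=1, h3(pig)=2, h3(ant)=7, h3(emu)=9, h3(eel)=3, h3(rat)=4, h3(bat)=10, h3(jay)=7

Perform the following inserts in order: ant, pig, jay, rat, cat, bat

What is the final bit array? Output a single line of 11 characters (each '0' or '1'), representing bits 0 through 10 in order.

Start: bits=00000000000
After insert 'ant': sets bits 2 7 9 -> bits=00100001010
After insert 'pig': sets bits 2 3 4 -> bits=00111001010
After insert 'jay': sets bits 7 9 -> bits=00111001010
After insert 'rat': sets bits 2 3 4 -> bits=00111001010
After insert 'cat': sets bits 3 5 8 -> bits=00111101110
After insert 'bat': sets bits 0 2 10 -> bits=10111101111

Answer: 10111101111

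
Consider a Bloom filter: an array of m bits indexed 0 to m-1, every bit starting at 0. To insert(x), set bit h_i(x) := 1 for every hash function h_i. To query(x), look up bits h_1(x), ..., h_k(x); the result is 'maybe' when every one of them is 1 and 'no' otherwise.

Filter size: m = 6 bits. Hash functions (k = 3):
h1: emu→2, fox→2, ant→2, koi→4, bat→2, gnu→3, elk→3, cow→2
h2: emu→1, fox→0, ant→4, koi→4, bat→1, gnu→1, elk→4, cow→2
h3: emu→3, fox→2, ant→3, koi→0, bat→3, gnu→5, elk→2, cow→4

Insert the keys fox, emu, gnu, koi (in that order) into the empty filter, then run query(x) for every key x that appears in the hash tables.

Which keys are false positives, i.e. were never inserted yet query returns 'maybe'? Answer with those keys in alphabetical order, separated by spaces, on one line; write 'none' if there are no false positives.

Start: bits=000000
After insert 'fox': sets bits 0 2 -> bits=101000
After insert 'emu': sets bits 1 2 3 -> bits=111100
After insert 'gnu': sets bits 1 3 5 -> bits=111101
After insert 'koi': sets bits 0 4 -> bits=111111
Not inserted: ant bat cow elk — query each against bits=111111:
query ant: checks bit2=1, bit3=1, bit4=1 (all 1) -> maybe => FALSE POSITIVE
query bat: checks bit1=1, bit2=1, bit3=1 (all 1) -> maybe => FALSE POSITIVE
query cow: checks bit2=1, bit4=1 (all 1) -> maybe => FALSE POSITIVE
query elk: checks bit2=1, bit3=1, bit4=1 (all 1) -> maybe => FALSE POSITIVE
False positives (alphabetical): ant bat cow elk

Answer: ant bat cow elk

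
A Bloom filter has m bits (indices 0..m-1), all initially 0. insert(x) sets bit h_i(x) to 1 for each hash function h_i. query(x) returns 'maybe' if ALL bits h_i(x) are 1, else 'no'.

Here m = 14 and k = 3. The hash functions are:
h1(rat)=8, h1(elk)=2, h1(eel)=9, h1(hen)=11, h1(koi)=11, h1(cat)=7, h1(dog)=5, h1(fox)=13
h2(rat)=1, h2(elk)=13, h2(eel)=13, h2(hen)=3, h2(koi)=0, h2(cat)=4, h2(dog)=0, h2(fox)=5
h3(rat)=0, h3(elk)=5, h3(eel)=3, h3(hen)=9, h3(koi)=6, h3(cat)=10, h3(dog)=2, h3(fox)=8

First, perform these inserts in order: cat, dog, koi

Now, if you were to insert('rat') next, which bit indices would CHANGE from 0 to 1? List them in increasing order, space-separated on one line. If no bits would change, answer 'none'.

Start: bits=00000000000000
After insert 'cat': sets bits 4 7 10 -> bits=00001001001000
After insert 'dog': sets bits 0 2 5 -> bits=10101101001000
After insert 'koi': sets bits 0 6 11 -> bits=10101111001100
insert 'rat' would touch bits 0 1 8; currently bit0=1, bit1=0, bit8=0
Bits that are 0 among those (would change 0->1): 1 8

Answer: 1 8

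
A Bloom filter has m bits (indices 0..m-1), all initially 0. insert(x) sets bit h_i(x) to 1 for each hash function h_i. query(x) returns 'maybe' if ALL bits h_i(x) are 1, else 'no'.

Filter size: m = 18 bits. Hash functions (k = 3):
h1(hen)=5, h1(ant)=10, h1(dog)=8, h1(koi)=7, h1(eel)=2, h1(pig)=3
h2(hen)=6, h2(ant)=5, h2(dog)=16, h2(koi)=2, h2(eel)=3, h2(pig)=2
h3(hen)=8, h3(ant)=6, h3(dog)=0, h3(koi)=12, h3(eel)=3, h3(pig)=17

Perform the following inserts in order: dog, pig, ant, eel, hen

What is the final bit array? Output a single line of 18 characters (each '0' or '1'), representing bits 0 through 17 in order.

Start: bits=000000000000000000
After insert 'dog': sets bits 0 8 16 -> bits=100000001000000010
After insert 'pig': sets bits 2 3 17 -> bits=101100001000000011
After insert 'ant': sets bits 5 6 10 -> bits=101101101010000011
After insert 'eel': sets bits 2 3 -> bits=101101101010000011
After insert 'hen': sets bits 5 6 8 -> bits=101101101010000011

Answer: 101101101010000011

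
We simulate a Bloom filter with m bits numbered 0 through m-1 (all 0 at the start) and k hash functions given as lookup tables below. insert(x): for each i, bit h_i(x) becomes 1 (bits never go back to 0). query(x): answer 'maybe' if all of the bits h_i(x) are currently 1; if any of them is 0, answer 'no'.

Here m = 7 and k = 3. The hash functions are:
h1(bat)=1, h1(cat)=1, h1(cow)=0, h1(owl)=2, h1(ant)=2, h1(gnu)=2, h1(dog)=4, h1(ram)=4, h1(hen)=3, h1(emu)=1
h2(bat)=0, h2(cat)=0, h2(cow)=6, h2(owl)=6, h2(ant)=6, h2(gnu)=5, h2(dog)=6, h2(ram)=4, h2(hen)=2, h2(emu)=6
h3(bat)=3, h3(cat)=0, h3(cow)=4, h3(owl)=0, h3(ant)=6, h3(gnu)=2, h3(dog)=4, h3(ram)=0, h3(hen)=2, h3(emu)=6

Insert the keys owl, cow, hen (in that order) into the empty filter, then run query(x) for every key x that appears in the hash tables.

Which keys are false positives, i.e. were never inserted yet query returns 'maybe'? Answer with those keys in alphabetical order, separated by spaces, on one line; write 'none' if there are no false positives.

Answer: ant dog ram

Derivation:
Start: bits=0000000
After insert 'owl': sets bits 0 2 6 -> bits=1010001
After insert 'cow': sets bits 0 4 6 -> bits=1010101
After insert 'hen': sets bits 2 3 -> bits=1011101
Not inserted: ant bat cat dog emu gnu ram — query each against bits=1011101:
query ant: checks bit2=1, bit6=1 (all 1) -> maybe => FALSE POSITIVE
query bat: checks bit0=1, bit1=0, bit3=1 (has a 0) -> no => not a false positive
query cat: checks bit0=1, bit1=0 (has a 0) -> no => not a false positive
query dog: checks bit4=1, bit6=1 (all 1) -> maybe => FALSE POSITIVE
query emu: checks bit1=0, bit6=1 (has a 0) -> no => not a false positive
query gnu: checks bit2=1, bit5=0 (has a 0) -> no => not a false positive
query ram: checks bit0=1, bit4=1 (all 1) -> maybe => FALSE POSITIVE
False positives (alphabetical): ant dog ram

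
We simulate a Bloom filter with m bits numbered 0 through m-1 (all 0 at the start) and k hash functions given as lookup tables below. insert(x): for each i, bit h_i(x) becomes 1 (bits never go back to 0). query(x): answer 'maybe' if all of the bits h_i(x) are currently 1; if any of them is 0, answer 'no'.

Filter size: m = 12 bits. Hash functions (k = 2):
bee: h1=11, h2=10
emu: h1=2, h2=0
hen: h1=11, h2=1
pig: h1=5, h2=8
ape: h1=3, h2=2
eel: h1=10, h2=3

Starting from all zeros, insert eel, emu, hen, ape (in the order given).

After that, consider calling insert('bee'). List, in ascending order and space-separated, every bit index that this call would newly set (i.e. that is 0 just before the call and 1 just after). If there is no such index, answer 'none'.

Start: bits=000000000000
After insert 'eel': sets bits 3 10 -> bits=000100000010
After insert 'emu': sets bits 0 2 -> bits=101100000010
After insert 'hen': sets bits 1 11 -> bits=111100000011
After insert 'ape': sets bits 2 3 -> bits=111100000011
insert 'bee' would touch bits 10 11; currently bit10=1, bit11=1
Bits that are 0 among those (would change 0->1): none

Answer: none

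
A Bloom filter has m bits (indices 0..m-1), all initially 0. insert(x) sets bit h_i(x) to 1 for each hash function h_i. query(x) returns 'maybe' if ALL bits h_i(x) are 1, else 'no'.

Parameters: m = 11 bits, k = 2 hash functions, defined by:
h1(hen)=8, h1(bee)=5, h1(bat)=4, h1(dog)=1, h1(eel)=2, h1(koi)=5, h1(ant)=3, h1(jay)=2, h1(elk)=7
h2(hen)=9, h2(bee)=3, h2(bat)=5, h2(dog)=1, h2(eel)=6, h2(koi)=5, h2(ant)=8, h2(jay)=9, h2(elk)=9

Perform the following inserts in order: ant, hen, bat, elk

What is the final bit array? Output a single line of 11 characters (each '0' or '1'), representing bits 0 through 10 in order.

Start: bits=00000000000
After insert 'ant': sets bits 3 8 -> bits=00010000100
After insert 'hen': sets bits 8 9 -> bits=00010000110
After insert 'bat': sets bits 4 5 -> bits=00011100110
After insert 'elk': sets bits 7 9 -> bits=00011101110

Answer: 00011101110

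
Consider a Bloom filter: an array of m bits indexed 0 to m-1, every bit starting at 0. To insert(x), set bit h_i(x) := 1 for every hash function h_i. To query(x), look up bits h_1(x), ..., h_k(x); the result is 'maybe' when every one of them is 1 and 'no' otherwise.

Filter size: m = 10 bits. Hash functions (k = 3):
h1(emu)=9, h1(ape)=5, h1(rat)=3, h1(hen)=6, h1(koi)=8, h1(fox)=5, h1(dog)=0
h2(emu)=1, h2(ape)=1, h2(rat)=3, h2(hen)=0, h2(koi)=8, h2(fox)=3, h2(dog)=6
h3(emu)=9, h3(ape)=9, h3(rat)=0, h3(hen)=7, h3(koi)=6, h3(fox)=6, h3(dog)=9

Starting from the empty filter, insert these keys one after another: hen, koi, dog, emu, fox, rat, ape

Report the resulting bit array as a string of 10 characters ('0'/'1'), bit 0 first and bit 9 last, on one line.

Start: bits=0000000000
After insert 'hen': sets bits 0 6 7 -> bits=1000001100
After insert 'koi': sets bits 6 8 -> bits=1000001110
After insert 'dog': sets bits 0 6 9 -> bits=1000001111
After insert 'emu': sets bits 1 9 -> bits=1100001111
After insert 'fox': sets bits 3 5 6 -> bits=1101011111
After insert 'rat': sets bits 0 3 -> bits=1101011111
After insert 'ape': sets bits 1 5 9 -> bits=1101011111

Answer: 1101011111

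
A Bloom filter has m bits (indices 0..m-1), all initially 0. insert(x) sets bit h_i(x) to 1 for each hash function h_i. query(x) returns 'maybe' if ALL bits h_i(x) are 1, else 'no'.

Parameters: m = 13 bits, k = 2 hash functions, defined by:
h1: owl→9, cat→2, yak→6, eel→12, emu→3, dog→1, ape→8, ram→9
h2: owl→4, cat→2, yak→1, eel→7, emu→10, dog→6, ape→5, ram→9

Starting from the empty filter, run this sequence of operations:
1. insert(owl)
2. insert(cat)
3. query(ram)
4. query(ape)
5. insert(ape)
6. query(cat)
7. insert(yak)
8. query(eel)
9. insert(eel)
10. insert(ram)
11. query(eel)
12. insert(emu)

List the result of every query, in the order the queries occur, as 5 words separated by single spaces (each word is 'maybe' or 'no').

Start: bits=0000000000000
Op 1: insert owl -> sets bits 4 9 -> bits=0000100001000
Op 2: insert cat -> sets bits 2 -> bits=0010100001000
Op 3: query ram -> checks bit9=1 (all 1) -> maybe
Op 4: query ape -> checks bit5=0, bit8=0 (has a 0) -> no
Op 5: insert ape -> sets bits 5 8 -> bits=0010110011000
Op 6: query cat -> checks bit2=1 (all 1) -> maybe
Op 7: insert yak -> sets bits 1 6 -> bits=0110111011000
Op 8: query eel -> checks bit7=0, bit12=0 (has a 0) -> no
Op 9: insert eel -> sets bits 7 12 -> bits=0110111111001
Op 10: insert ram -> sets bits 9 -> bits=0110111111001
Op 11: query eel -> checks bit7=1, bit12=1 (all 1) -> maybe
Op 12: insert emu -> sets bits 3 10 -> bits=0111111111101
Query results in order: maybe no maybe no maybe

Answer: maybe no maybe no maybe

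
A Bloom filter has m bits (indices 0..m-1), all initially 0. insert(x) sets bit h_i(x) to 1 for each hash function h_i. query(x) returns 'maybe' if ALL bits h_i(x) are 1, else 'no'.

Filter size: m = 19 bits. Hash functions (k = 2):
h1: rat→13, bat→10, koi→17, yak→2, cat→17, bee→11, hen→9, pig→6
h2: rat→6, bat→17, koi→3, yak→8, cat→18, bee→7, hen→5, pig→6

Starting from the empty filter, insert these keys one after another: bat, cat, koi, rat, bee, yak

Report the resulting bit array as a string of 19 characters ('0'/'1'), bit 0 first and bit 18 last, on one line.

Answer: 0011001110110100011

Derivation:
Start: bits=0000000000000000000
After insert 'bat': sets bits 10 17 -> bits=0000000000100000010
After insert 'cat': sets bits 17 18 -> bits=0000000000100000011
After insert 'koi': sets bits 3 17 -> bits=0001000000100000011
After insert 'rat': sets bits 6 13 -> bits=0001001000100100011
After insert 'bee': sets bits 7 11 -> bits=0001001100110100011
After insert 'yak': sets bits 2 8 -> bits=0011001110110100011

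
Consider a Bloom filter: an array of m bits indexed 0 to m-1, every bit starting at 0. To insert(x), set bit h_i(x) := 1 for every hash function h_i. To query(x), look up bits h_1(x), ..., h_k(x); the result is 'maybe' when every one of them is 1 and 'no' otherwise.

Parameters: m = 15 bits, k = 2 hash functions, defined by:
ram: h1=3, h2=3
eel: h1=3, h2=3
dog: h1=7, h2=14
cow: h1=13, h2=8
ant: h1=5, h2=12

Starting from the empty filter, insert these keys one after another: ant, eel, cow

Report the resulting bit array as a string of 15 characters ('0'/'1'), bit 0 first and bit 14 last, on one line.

Answer: 000101001000110

Derivation:
Start: bits=000000000000000
After insert 'ant': sets bits 5 12 -> bits=000001000000100
After insert 'eel': sets bits 3 -> bits=000101000000100
After insert 'cow': sets bits 8 13 -> bits=000101001000110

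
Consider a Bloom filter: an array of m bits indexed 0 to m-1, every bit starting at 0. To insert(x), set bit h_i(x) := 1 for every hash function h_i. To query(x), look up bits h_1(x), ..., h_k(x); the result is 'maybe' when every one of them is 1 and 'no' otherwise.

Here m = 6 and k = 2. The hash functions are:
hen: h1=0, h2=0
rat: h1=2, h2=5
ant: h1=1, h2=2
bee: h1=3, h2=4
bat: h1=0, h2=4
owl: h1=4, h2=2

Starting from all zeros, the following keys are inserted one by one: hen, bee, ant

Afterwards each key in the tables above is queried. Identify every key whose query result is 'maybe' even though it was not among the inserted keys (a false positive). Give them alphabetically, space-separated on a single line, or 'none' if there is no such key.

Start: bits=000000
After insert 'hen': sets bits 0 -> bits=100000
After insert 'bee': sets bits 3 4 -> bits=100110
After insert 'ant': sets bits 1 2 -> bits=111110
Not inserted: bat owl rat — query each against bits=111110:
query bat: checks bit0=1, bit4=1 (all 1) -> maybe => FALSE POSITIVE
query owl: checks bit2=1, bit4=1 (all 1) -> maybe => FALSE POSITIVE
query rat: checks bit2=1, bit5=0 (has a 0) -> no => not a false positive
False positives (alphabetical): bat owl

Answer: bat owl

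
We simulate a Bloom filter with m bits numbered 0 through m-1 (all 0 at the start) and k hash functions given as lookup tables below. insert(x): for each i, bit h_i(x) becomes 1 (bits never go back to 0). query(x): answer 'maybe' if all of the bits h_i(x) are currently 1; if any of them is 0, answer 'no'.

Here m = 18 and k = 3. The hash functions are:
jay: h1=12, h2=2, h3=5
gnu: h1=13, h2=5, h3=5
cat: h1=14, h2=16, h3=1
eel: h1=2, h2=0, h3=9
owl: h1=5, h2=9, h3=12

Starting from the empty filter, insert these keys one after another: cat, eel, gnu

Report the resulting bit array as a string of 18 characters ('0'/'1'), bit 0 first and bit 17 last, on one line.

Answer: 111001000100011010

Derivation:
Start: bits=000000000000000000
After insert 'cat': sets bits 1 14 16 -> bits=010000000000001010
After insert 'eel': sets bits 0 2 9 -> bits=111000000100001010
After insert 'gnu': sets bits 5 13 -> bits=111001000100011010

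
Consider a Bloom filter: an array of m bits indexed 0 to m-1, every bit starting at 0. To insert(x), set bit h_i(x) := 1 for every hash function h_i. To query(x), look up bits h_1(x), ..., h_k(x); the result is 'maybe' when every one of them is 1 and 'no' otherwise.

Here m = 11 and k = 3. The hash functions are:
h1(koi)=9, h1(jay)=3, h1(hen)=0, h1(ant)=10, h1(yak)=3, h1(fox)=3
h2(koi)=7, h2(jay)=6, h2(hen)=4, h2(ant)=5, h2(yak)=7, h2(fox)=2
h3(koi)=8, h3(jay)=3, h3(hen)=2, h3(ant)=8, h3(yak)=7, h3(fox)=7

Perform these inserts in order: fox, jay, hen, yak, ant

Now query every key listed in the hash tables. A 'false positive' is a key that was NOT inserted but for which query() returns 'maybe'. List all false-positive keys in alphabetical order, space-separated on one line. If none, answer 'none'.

Start: bits=00000000000
After insert 'fox': sets bits 2 3 7 -> bits=00110001000
After insert 'jay': sets bits 3 6 -> bits=00110011000
After insert 'hen': sets bits 0 2 4 -> bits=10111011000
After insert 'yak': sets bits 3 7 -> bits=10111011000
After insert 'ant': sets bits 5 8 10 -> bits=10111111101
Not inserted: koi — query each against bits=10111111101:
query koi: checks bit7=1, bit8=1, bit9=0 (has a 0) -> no => not a false positive
False positives (alphabetical): none

Answer: none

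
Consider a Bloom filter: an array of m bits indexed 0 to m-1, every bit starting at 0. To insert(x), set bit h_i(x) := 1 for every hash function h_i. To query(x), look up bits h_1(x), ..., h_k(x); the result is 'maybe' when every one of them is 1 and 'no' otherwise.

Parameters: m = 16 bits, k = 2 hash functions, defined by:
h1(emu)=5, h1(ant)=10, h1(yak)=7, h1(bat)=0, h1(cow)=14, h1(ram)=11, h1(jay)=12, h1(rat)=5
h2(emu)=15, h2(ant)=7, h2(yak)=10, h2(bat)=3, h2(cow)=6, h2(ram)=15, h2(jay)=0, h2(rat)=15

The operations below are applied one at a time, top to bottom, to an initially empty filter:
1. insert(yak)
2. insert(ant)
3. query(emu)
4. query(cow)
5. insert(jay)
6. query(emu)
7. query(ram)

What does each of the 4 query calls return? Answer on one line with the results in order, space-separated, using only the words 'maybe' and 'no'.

Start: bits=0000000000000000
Op 1: insert yak -> sets bits 7 10 -> bits=0000000100100000
Op 2: insert ant -> sets bits 7 10 -> bits=0000000100100000
Op 3: query emu -> checks bit5=0, bit15=0 (has a 0) -> no
Op 4: query cow -> checks bit6=0, bit14=0 (has a 0) -> no
Op 5: insert jay -> sets bits 0 12 -> bits=1000000100101000
Op 6: query emu -> checks bit5=0, bit15=0 (has a 0) -> no
Op 7: query ram -> checks bit11=0, bit15=0 (has a 0) -> no
Query results in order: no no no no

Answer: no no no no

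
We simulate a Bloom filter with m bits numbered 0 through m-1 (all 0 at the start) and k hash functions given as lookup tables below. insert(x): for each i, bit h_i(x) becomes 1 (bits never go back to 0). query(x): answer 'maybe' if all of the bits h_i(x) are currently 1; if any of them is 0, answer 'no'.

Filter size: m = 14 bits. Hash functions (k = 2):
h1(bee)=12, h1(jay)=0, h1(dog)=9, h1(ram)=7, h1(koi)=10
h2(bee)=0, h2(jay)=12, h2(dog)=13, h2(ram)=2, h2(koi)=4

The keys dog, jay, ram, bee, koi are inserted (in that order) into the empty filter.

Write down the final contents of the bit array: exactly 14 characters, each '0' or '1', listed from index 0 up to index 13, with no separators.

Answer: 10101001011011

Derivation:
Start: bits=00000000000000
After insert 'dog': sets bits 9 13 -> bits=00000000010001
After insert 'jay': sets bits 0 12 -> bits=10000000010011
After insert 'ram': sets bits 2 7 -> bits=10100001010011
After insert 'bee': sets bits 0 12 -> bits=10100001010011
After insert 'koi': sets bits 4 10 -> bits=10101001011011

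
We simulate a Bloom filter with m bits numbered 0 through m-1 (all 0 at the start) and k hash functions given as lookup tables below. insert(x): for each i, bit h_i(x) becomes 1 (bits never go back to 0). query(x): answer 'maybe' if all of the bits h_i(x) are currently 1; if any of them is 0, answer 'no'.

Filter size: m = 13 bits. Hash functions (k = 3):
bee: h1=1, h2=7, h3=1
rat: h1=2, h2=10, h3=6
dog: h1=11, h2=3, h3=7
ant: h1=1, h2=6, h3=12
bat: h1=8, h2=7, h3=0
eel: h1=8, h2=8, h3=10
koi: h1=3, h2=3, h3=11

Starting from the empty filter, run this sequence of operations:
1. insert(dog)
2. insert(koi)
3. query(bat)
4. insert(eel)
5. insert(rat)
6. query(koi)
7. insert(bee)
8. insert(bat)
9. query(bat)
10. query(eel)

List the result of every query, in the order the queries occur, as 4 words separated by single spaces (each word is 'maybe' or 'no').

Answer: no maybe maybe maybe

Derivation:
Start: bits=0000000000000
Op 1: insert dog -> sets bits 3 7 11 -> bits=0001000100010
Op 2: insert koi -> sets bits 3 11 -> bits=0001000100010
Op 3: query bat -> checks bit0=0, bit7=1, bit8=0 (has a 0) -> no
Op 4: insert eel -> sets bits 8 10 -> bits=0001000110110
Op 5: insert rat -> sets bits 2 6 10 -> bits=0011001110110
Op 6: query koi -> checks bit3=1, bit11=1 (all 1) -> maybe
Op 7: insert bee -> sets bits 1 7 -> bits=0111001110110
Op 8: insert bat -> sets bits 0 7 8 -> bits=1111001110110
Op 9: query bat -> checks bit0=1, bit7=1, bit8=1 (all 1) -> maybe
Op 10: query eel -> checks bit8=1, bit10=1 (all 1) -> maybe
Query results in order: no maybe maybe maybe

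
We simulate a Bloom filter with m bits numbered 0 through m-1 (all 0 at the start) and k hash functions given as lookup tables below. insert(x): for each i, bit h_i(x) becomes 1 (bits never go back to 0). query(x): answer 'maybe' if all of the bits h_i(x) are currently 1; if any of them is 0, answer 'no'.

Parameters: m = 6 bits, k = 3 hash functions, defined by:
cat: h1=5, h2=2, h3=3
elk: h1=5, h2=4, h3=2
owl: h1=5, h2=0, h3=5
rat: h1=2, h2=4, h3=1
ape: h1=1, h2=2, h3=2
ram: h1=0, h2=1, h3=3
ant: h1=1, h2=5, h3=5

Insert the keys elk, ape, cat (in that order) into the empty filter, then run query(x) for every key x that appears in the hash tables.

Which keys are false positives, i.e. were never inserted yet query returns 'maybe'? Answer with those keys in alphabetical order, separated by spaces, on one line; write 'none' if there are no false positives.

Answer: ant rat

Derivation:
Start: bits=000000
After insert 'elk': sets bits 2 4 5 -> bits=001011
After insert 'ape': sets bits 1 2 -> bits=011011
After insert 'cat': sets bits 2 3 5 -> bits=011111
Not inserted: ant owl ram rat — query each against bits=011111:
query ant: checks bit1=1, bit5=1 (all 1) -> maybe => FALSE POSITIVE
query owl: checks bit0=0, bit5=1 (has a 0) -> no => not a false positive
query ram: checks bit0=0, bit1=1, bit3=1 (has a 0) -> no => not a false positive
query rat: checks bit1=1, bit2=1, bit4=1 (all 1) -> maybe => FALSE POSITIVE
False positives (alphabetical): ant rat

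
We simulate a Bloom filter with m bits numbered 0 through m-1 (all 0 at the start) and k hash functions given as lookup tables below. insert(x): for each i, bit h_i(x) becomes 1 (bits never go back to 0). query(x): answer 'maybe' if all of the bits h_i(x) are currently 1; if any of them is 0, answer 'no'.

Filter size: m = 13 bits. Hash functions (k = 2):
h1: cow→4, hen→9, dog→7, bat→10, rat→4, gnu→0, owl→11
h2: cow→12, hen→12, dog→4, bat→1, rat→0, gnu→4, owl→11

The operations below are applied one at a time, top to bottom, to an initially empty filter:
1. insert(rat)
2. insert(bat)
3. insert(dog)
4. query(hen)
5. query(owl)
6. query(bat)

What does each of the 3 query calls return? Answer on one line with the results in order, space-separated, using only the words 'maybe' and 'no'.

Start: bits=0000000000000
Op 1: insert rat -> sets bits 0 4 -> bits=1000100000000
Op 2: insert bat -> sets bits 1 10 -> bits=1100100000100
Op 3: insert dog -> sets bits 4 7 -> bits=1100100100100
Op 4: query hen -> checks bit9=0, bit12=0 (has a 0) -> no
Op 5: query owl -> checks bit11=0 (has a 0) -> no
Op 6: query bat -> checks bit1=1, bit10=1 (all 1) -> maybe
Query results in order: no no maybe

Answer: no no maybe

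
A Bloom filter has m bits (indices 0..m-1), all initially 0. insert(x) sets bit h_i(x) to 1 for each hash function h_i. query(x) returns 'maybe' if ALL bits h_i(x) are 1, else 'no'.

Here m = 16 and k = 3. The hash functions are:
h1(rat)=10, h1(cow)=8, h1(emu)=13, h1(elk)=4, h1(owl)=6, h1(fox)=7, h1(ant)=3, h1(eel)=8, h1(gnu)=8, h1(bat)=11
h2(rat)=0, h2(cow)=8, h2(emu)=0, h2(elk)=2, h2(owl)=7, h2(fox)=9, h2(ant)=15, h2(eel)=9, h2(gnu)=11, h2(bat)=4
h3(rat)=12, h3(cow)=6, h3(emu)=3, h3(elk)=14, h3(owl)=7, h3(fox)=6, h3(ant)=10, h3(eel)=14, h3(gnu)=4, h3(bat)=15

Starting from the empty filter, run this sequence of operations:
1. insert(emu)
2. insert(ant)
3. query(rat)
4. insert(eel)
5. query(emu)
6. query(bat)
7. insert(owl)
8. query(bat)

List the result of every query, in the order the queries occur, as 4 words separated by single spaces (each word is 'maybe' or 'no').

Answer: no maybe no no

Derivation:
Start: bits=0000000000000000
Op 1: insert emu -> sets bits 0 3 13 -> bits=1001000000000100
Op 2: insert ant -> sets bits 3 10 15 -> bits=1001000000100101
Op 3: query rat -> checks bit0=1, bit10=1, bit12=0 (has a 0) -> no
Op 4: insert eel -> sets bits 8 9 14 -> bits=1001000011100111
Op 5: query emu -> checks bit0=1, bit3=1, bit13=1 (all 1) -> maybe
Op 6: query bat -> checks bit4=0, bit11=0, bit15=1 (has a 0) -> no
Op 7: insert owl -> sets bits 6 7 -> bits=1001001111100111
Op 8: query bat -> checks bit4=0, bit11=0, bit15=1 (has a 0) -> no
Query results in order: no maybe no no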